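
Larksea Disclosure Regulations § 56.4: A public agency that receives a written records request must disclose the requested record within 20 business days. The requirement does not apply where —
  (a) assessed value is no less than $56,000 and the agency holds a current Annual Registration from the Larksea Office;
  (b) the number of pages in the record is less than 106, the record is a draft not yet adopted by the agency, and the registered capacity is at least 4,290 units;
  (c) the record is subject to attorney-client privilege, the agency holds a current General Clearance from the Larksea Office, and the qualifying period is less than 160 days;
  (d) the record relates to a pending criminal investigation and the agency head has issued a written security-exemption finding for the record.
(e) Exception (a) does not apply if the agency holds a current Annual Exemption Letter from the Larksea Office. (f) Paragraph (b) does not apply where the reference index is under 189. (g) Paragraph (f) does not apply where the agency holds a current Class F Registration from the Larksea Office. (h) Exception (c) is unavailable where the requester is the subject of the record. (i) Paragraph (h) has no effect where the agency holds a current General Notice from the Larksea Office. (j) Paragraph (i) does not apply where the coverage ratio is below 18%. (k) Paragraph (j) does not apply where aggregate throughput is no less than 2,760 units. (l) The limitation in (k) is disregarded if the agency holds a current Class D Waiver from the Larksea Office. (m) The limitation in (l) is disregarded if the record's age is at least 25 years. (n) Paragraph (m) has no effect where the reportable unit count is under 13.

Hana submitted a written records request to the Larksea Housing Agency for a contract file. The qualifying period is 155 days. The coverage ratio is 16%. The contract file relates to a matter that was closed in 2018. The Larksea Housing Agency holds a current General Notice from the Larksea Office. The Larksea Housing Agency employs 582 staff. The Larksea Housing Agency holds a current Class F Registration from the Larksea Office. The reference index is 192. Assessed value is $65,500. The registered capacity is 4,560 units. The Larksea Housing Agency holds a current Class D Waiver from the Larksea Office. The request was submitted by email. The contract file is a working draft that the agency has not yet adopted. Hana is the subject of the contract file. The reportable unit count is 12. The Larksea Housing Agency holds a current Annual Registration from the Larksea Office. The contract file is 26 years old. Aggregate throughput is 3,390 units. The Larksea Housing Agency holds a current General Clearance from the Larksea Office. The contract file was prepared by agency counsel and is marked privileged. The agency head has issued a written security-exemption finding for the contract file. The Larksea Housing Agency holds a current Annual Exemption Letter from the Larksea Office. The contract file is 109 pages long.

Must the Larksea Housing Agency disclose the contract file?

Exception (a): assessed value is $65,500, meeting the $56,000 threshold; a current Annual Registration is held — every condition holds. However, paragraph (e) must be considered: (e) is engaged — a current Annual Exemption Letter is held. So (a) is unavailable.
Exception (b) fails — the number of pages in the record is 109, not less than 106.
All of (c)'s requirements are met (the contract file is privileged; a current General Clearance is held; the qualifying period is 155 days, less than the 160 days limit). But applying paragraphs (h)–(n): (h) operates against (c): Hana is the subject of the contract file. (i) would limit (h) — a current General Notice is held — but (j) sets (i) aside: (j) operates against (i): the coverage ratio is 16%, below the 18% limit. (k) operates (aggregate throughput is 3,390 units, meeting the 2,760 units threshold), but is displaced by (l): (l) operates against (k): a current Class D Waiver is held. (m) would limit (l) — the record's age is 26 years, meeting the 25 years threshold — but (n) sets (m) aside: (n) is triggered — the reportable unit count is 12, under the 13 limit. Exception (c) does not apply.
Exception (d) requires that the record relates to a pending criminal investigation; but the contract file relates to a closed matter, so (d) is unavailable.
No exception applies. The general rule governs.

Yes — the Larksea Housing Agency must disclose the contract file.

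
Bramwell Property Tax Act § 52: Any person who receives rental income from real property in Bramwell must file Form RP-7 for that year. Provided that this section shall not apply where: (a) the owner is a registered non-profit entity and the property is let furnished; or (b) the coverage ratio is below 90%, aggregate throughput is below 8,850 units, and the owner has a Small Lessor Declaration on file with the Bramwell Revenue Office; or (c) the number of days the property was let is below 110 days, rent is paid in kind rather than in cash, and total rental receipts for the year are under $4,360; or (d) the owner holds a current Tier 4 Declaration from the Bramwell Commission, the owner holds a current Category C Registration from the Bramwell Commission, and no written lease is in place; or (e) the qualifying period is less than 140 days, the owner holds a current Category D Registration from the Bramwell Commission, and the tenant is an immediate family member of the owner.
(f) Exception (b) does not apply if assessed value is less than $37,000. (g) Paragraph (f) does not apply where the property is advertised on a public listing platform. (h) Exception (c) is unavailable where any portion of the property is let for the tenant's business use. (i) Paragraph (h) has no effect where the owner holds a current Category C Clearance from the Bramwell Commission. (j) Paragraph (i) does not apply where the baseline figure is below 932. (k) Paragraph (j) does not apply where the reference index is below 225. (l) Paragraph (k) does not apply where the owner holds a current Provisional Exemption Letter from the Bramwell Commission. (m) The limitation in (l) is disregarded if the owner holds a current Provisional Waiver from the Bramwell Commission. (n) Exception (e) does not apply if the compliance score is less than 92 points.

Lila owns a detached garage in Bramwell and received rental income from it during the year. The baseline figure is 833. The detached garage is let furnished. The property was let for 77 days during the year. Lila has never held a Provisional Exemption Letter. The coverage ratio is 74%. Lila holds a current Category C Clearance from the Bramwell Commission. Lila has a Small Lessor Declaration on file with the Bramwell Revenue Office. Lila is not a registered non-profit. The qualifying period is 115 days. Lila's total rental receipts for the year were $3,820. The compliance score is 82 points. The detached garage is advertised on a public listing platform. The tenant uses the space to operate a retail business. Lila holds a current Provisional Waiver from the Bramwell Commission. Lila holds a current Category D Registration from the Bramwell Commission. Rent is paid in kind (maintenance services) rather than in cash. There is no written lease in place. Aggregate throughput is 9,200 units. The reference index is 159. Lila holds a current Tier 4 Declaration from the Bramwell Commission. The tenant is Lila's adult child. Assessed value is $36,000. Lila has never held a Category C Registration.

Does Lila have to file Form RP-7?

Exception (a) requires that the owner is a registered non-profit entity; but Lila is not a registered non-profit, so (a) is unavailable.
Exception (b) does not apply: aggregate throughput is 9,200 units, not below 8,850 units.
All of (c)'s requirements are met (the number of days the property was let is 77 days, below the 110 days limit; rent is paid in kind; total rental receipts for the year are $3,820, under the $4,360 limit). Considering the limiting provisions: (h) would limit (c) — the space is let for business use — but (i) sets (h) aside: (i) operates against (h): a current Category C Clearance is held. (j) would limit (i) — the baseline figure is 833, below the 932 limit — but (k) sets (j) aside: (k) is engaged — the reference index is 159, below the 225 limit. (l), which would lift (k), does not operate here — no current Provisional Exemption Letter is held. Exception (c) stands.
Exception (d) fails — the Category C Registration is not current.
Exception (e)'s conditions are all satisfied: the qualifying period is 115 days, less than the 140 days limit; a current Category D Registration is held; the tenant is an immediate family member. But: (n) applies — the compliance score is 82 points, less than the 92 points limit. Exception (e) does not apply.

No — exception (c) applies; Lila is not required to file Form RP-7.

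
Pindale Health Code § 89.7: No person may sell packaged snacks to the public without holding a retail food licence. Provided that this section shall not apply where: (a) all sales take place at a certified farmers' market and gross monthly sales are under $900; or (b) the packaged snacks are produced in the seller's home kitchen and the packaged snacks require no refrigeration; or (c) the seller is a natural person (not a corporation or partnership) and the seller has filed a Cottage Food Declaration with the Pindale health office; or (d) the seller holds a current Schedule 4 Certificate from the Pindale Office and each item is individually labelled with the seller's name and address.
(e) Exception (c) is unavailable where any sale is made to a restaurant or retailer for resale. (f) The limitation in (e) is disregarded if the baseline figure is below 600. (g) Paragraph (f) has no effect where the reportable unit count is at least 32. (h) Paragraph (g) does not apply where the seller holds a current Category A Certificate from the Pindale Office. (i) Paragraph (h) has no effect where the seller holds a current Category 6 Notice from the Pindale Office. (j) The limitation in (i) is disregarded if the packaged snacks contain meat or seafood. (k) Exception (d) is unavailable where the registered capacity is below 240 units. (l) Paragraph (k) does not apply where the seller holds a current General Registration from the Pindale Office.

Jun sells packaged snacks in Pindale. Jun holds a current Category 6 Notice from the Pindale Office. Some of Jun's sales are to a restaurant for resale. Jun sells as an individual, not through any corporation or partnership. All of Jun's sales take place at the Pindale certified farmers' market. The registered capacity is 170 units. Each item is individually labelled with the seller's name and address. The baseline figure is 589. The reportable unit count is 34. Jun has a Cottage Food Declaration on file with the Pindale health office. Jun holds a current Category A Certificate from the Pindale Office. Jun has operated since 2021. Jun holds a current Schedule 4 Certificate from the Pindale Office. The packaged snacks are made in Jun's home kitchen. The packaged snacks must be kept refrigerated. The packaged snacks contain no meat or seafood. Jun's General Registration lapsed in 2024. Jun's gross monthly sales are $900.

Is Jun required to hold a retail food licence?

Yes — Jun must hold a retail food licence.

Exception (a) fails — gross monthly sales are $900, not under $900.
Exception (b) fails — the packaged snacks require refrigeration.
Exception (c): the seller is a natural person; a Cottage Food Declaration is on file — every condition holds. However, paragraphs (e)–(j) must be considered: (e) applies — some sales are to a restaurant for resale. (f) would limit (e) — the baseline figure is 589, below the 600 limit — but (g) sets (f) aside: (g) operates against (f): the reportable unit count is 34, meeting the 32 threshold. (h) would limit (g) — a current Category A Certificate is held — but (i) sets (h) aside: (i) is triggered — a current Category 6 Notice is held. (j), which would lift (i), is not engaged — the packaged snacks contain no meat or seafood. Exception (c) does not apply.
All of (d)'s requirements are met (a current Schedule 4 Certificate is held; items are individually labelled). But: (k) is engaged — the registered capacity is 170 units, below the 240 units limit. (l) does not operate here (there is no General Registration in force), so (k) stands. Exception (d) does not apply.
Every exception is unavailable, so the rule governs.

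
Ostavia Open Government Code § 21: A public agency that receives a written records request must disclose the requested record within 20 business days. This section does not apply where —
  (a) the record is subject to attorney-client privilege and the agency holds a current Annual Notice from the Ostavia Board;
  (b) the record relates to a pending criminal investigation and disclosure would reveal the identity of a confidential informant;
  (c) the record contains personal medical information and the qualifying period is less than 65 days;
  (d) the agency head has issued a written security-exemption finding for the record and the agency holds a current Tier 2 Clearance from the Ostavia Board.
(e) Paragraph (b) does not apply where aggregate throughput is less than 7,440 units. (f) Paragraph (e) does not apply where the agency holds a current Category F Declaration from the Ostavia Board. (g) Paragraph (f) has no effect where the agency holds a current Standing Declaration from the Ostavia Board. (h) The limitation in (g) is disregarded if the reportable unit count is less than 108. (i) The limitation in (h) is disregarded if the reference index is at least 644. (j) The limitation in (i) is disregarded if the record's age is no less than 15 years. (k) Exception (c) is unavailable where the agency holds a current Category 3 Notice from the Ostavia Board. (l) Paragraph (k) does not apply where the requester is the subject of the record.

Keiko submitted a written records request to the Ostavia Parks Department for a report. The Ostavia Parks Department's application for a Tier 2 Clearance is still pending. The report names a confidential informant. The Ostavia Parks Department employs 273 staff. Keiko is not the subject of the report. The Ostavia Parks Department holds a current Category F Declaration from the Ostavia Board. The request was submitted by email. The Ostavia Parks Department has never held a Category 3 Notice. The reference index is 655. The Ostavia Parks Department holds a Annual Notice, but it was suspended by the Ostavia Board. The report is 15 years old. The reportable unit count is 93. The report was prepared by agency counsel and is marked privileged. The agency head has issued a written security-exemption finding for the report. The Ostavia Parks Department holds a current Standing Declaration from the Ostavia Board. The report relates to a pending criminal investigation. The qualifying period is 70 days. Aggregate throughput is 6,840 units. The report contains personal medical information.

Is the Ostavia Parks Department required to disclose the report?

No — exception (b) applies; the Ostavia Parks Department is not required to disclose the report.

Exception (a) does not apply: there is no Annual Notice in force.
Exception (b)'s conditions are all satisfied: the report relates to a pending investigation; the report names a confidential informant. Considering the limiting provisions: (e) applies (aggregate throughput is 6,840 units, less than the 7,440 units limit), but is overridden by (f): (f) operates against (e): a current Category F Declaration is held. (g) is engaged (a current Standing Declaration is held), but is overridden by (h): (h) operates — the reportable unit count is 93, less than the 108 limit. (i) would limit (h) — the reference index is 655, meeting the 644 threshold — but (j) sets (i) aside: (j) is engaged — the record's age is 15 years, meeting the 15 years threshold. Exception (b) stands.
Exception (c) fails — the qualifying period is 70 days, not less than 65 days.
Exception (d) does not apply: no current Tier 2 Clearance is held.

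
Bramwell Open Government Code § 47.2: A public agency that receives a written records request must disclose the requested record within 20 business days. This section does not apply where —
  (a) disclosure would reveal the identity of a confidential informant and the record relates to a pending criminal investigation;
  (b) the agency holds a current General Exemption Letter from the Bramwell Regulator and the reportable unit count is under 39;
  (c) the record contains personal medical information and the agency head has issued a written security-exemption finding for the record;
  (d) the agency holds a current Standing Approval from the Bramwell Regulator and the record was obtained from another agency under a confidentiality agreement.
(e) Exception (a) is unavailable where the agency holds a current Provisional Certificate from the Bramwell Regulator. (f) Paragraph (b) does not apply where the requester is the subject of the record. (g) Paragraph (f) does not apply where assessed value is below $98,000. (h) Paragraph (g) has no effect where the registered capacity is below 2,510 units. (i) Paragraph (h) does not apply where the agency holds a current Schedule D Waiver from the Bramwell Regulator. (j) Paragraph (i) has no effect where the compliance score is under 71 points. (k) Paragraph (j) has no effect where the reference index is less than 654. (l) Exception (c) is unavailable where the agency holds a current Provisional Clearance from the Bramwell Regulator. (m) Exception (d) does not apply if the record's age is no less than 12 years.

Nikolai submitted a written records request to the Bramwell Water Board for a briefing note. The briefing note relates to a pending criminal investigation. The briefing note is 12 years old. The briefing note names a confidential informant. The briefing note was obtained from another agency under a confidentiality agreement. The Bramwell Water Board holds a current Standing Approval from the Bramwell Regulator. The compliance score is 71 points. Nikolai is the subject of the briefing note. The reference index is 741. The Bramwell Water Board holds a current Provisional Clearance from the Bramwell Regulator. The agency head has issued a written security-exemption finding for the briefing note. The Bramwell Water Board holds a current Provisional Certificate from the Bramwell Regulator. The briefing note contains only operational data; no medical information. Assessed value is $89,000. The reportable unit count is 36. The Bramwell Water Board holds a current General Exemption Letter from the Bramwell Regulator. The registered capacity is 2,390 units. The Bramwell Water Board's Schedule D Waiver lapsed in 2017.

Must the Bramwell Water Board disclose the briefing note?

Yes — the Bramwell Water Board must disclose the briefing note.

Exception (a)'s conditions are all satisfied: the briefing note names a confidential informant; the briefing note relates to a pending investigation. However, paragraph (e) must be considered: (e) operates — a current Provisional Certificate is held. Exception (a) does not apply.
All of (b)'s requirements are met (a current General Exemption Letter is held; the reportable unit count is 36, under the 39 limit). However, paragraphs (f)–(k) must be considered: (f) operates against (b): Nikolai is the subject of the briefing note. (g) is engaged (assessed value is $89,000, below the $98,000 limit), but is itself disapplied by (h): (h) operates against (g): the registered capacity is 2,390 units, below the 2,510 units limit. (i), which would lift (h), is inapplicable — the Schedule D Waiver is not current. (b) is therefore removed.
Exception (c) requires that the record contains personal medical information; but the briefing note contains only operational data, so (c) is unavailable.
All of (d)'s requirements are met (a current Standing Approval is held; the briefing note was obtained under a confidentiality agreement). Turning to paragraph (m): (m) operates against (d): the record's age is 12 years, meeting the 12 years threshold. (d) is therefore removed.
No exception is made out. the Bramwell Water Board falls within the general rule.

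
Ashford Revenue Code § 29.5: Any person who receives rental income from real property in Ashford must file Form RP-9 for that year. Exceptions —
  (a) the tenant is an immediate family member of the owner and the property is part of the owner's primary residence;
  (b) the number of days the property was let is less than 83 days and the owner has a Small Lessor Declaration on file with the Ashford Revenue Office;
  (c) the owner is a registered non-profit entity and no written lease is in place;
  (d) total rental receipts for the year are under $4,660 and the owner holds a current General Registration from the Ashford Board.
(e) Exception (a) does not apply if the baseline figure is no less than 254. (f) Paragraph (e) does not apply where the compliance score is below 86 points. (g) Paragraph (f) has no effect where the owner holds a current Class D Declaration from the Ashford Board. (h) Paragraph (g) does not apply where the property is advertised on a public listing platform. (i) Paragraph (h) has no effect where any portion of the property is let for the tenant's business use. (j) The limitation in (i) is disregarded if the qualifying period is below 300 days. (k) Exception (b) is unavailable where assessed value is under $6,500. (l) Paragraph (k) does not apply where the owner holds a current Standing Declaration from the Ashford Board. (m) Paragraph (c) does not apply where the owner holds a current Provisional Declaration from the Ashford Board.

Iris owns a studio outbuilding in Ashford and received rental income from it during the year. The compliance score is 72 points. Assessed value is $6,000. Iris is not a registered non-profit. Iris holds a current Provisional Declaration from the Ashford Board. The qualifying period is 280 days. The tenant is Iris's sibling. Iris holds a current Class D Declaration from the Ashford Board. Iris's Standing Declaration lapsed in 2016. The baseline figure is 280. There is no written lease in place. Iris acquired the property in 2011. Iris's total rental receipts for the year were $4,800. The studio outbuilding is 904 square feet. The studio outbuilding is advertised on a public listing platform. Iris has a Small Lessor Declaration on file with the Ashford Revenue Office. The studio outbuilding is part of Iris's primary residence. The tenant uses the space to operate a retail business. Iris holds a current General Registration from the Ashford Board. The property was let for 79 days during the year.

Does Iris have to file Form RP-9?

No — exception (a) applies; Iris is not required to file Form RP-9.

Exception (a)'s conditions are all satisfied: the tenant is an immediate family member; the studio outbuilding is part of the primary residence. Under paragraphs (e)–(j): (e) is engaged (the baseline figure is 280, meeting the 254 threshold), but is overridden by (f): (f) operates against (e): the compliance score is 72 points, below the 86 points limit. (g) is triggered (a current Class D Declaration is held), but is set aside by (h): (h) applies — the property is publicly advertised. (i) applies (the space is let for business use), but is set aside by (j): (j) operates — the qualifying period is 280 days, below the 300 days limit. (a) remains available.
Exception (b) is satisfied on its face — the number of days the property was let is 79 days, less than the 83 days limit; a Small Lessor Declaration is on file. However, paragraphs (k)–(l) must be considered: (k) operates against (b): assessed value is $6,000, under the $6,500 limit. (l), which would lift (k), is not triggered — no current Standing Declaration is held. Exception (b) does not apply.
Exception (c) fails — Iris is not a registered non-profit.
Exception (d) does not apply: total rental receipts for the year are $4,800, not under $4,660.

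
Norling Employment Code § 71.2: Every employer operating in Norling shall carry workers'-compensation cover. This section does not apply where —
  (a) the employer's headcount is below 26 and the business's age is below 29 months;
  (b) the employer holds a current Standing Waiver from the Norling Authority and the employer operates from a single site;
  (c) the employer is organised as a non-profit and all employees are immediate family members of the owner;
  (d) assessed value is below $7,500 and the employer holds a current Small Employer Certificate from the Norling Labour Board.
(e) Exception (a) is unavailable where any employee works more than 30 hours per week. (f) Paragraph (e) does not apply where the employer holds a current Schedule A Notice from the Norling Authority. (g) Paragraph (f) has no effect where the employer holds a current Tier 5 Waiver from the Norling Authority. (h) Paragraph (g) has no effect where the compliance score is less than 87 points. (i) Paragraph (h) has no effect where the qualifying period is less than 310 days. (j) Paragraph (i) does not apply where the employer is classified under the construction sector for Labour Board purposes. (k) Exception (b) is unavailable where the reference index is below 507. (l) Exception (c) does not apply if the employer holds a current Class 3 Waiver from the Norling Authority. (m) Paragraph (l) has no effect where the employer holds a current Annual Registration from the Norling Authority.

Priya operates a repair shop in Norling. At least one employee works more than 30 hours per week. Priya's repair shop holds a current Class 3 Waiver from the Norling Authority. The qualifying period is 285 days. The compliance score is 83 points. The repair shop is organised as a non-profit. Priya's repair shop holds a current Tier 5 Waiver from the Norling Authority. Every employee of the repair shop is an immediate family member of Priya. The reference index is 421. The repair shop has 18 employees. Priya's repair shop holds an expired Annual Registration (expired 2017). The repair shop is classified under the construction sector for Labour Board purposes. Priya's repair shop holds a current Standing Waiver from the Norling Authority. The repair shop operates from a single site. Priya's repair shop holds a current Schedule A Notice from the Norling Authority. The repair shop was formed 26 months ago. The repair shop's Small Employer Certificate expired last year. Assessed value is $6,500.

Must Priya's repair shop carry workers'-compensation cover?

No — exception (a) applies; Priya's repair shop is not required to carry workers'-compensation cover.

All of (a)'s requirements are met (the employer's headcount is 18, below the 26 limit; the business's age is 26 months, below the 29 months limit). Under paragraphs (e)–(j): (e) would limit (a) — at least one employee exceeds 30 hours/week — but (f) sets (e) aside: (f) is triggered — a current Schedule A Notice is held. (g) is triggered (a current Tier 5 Waiver is held), but is overridden by (h): (h) operates against (g): the compliance score is 83 points, less than the 87 points limit. (i) would limit (h) — the qualifying period is 285 days, less than the 310 days limit — but (j) sets (i) aside: (j) operates against (i): the repair shop is classified under the construction sector. Exception (a) stands.
All of (b)'s requirements are met (a current Standing Waiver is held; the employer operates from a single site). But: (k) operates against (b): the reference index is 421, below the 507 limit. So (b) is unavailable.
Exception (c) is satisfied on its face — the employer is a non-profit; every employee is an immediate family member. However, paragraphs (l)–(m) must be considered: (l) applies — a current Class 3 Waiver is held. (m), which would lift (l), does not operate here — no current Annual Registration is held. (c) is therefore removed.
Exception (d) requires that the employer holds a current Small Employer Certificate from the Norling Labour Board; but the Small Employer Certificate has expired, so (d) is unavailable.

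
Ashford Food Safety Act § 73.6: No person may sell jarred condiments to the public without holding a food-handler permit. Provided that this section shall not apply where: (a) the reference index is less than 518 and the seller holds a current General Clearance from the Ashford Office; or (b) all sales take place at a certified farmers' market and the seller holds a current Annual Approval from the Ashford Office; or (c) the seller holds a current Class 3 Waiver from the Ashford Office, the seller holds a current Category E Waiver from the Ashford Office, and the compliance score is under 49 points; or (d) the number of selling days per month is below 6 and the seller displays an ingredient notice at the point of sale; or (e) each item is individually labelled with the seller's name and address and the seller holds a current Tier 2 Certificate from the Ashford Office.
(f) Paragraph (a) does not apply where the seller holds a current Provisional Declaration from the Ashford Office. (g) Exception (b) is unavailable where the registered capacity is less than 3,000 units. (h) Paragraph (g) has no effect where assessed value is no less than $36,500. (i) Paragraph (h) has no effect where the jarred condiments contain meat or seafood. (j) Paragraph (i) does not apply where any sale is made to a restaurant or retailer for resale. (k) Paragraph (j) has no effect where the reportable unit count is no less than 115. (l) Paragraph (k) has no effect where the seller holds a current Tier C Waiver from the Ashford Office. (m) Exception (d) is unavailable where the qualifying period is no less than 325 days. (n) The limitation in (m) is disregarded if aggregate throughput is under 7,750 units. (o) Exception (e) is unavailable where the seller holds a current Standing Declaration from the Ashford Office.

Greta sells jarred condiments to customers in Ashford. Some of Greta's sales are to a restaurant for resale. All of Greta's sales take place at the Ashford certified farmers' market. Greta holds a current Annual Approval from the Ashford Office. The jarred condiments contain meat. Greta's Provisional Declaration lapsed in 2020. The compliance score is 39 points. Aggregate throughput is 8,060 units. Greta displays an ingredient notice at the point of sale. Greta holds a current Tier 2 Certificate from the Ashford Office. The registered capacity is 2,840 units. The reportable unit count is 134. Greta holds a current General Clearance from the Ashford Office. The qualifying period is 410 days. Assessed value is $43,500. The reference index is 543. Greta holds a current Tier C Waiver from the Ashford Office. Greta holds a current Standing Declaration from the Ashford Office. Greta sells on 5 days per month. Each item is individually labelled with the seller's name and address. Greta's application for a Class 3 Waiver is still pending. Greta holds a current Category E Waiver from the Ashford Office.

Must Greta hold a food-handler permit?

Exception (a) does not apply: the reference index is 543, not less than 518.
Exception (b)'s conditions are all satisfied: all sales are at a certified farmers' market; a current Annual Approval is held. As to paragraphs (g)–(l): (g) is engaged (the registered capacity is 2,840 units, less than the 3,000 units limit), but is itself disapplied by (h): (h) operates against (g): assessed value is $43,500, meeting the $36,500 threshold. (i) is triggered (the jarred condiments contain meat), but is displaced by (j): (j) operates against (i): some sales are to a restaurant for resale. (k) applies (the reportable unit count is 134, meeting the 115 threshold), but is itself disapplied by (l): (l) is triggered — a current Tier C Waiver is held. Exception (b) stands.
Exception (c) requires that the seller holds a current Class 3 Waiver from the Ashford Office; but there is no Class 3 Waiver in force, so (c) is unavailable.
Exception (d) is satisfied on its face — the number of selling days per month is 5, below the 6 limit; an ingredient notice is displayed. But applying paragraphs (m)–(n): (m) operates against (d): the qualifying period is 410 days, meeting the 325 days threshold. (n) is inapplicable (aggregate throughput is 8,060 units, not under 7,750 units), so (m) stands. Exception (d) does not apply.
All of (e)'s requirements are met (items are individually labelled; a current Tier 2 Certificate is held). However, paragraph (o) must be considered: (o) is triggered — a current Standing Declaration is held. (e) is therefore removed.

No — exception (b) applies; Greta is not required to hold a food-handler permit.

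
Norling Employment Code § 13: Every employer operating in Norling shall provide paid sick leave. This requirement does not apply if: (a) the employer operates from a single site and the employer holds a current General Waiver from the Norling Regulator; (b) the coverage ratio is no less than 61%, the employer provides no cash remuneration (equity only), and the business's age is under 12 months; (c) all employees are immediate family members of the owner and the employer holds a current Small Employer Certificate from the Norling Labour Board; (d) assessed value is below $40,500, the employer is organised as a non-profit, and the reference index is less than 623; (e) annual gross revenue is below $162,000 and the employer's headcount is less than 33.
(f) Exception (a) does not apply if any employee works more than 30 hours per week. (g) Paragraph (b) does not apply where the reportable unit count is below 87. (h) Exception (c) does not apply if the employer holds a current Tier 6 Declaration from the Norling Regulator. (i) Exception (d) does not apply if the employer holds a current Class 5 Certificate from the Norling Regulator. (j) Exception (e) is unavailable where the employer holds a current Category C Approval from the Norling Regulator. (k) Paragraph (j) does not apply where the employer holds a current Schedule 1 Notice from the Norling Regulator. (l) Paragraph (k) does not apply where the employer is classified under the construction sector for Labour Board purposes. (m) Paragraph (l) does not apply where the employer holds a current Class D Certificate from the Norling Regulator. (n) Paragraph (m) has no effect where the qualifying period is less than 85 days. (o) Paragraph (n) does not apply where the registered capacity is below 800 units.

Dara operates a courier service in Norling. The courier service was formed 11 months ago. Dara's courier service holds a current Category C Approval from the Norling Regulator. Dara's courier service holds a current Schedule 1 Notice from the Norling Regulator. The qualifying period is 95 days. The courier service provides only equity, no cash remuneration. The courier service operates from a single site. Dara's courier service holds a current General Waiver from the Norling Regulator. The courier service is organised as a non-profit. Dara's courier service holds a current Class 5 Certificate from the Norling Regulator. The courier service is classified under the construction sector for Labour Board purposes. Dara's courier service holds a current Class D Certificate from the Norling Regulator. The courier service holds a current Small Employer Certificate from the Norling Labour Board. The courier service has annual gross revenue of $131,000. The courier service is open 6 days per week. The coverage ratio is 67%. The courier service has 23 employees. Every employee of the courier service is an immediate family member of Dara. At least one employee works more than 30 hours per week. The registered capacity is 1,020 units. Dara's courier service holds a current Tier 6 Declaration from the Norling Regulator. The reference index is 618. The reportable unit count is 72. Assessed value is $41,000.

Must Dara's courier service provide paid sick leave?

No — exception (e) applies; Dara's courier service is not required to provide paid sick leave.

Exception (a)'s conditions are all satisfied: the employer operates from a single site; a current General Waiver is held. However, paragraph (f) must be considered: (f) operates against (a): at least one employee exceeds 30 hours/week. (a) is therefore removed.
All of (b)'s requirements are met (the coverage ratio is 67%, meeting the 61% threshold; remuneration is equity-only; the business's age is 11 months, under the 12 months limit). But: (g) operates against (b): the reportable unit count is 72, below the 87 limit. Exception (b) does not apply.
All of (c)'s requirements are met (every employee is an immediate family member; a current Small Employer Certificate is held). Turning to paragraph (h): (h) operates against (c): a current Tier 6 Declaration is held. So (c) is unavailable.
Exception (d) does not apply: assessed value is $41,000, not below $40,500.
All of (e)'s requirements are met (annual gross revenue is $131,000, below the $162,000 limit; the employer's headcount is 23, less than the 33 limit). Considering the limiting provisions: (j) applies (a current Category C Approval is held), but is set aside by (k): (k) operates against (j): a current Schedule 1 Notice is held. (l) is engaged (the courier service is classified under the construction sector), but is overridden by (m): (m) is engaged — a current Class D Certificate is held. (n), which would lift (m), is not engaged — the qualifying period is 95 days, not less than 85 days. (e) remains available.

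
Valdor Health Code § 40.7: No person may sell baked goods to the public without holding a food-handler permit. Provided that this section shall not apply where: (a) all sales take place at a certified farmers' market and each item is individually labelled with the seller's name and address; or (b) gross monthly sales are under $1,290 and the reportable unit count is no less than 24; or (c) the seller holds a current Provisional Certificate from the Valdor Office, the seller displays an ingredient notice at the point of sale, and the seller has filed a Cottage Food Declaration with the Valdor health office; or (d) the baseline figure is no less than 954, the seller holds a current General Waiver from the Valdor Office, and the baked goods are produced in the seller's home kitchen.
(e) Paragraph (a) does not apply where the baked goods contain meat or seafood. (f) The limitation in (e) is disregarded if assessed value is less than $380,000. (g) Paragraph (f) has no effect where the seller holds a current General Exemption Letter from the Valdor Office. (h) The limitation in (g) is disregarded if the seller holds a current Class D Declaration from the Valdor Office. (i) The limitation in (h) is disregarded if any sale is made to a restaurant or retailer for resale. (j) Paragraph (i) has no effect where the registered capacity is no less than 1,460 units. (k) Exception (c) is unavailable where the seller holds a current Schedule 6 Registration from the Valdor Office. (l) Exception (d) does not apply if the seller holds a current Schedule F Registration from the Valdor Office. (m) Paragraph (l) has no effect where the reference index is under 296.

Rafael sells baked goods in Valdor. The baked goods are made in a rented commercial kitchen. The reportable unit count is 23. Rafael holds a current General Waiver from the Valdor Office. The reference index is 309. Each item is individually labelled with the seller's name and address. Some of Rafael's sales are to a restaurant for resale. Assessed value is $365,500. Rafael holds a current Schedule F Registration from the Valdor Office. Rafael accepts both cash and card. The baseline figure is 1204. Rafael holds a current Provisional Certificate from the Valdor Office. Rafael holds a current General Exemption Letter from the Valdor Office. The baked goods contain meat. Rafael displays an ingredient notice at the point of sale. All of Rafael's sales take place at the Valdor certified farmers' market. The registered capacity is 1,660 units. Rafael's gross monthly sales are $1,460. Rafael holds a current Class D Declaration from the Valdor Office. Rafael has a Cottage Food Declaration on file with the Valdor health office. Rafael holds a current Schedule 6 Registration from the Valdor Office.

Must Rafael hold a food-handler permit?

No — exception (a) applies; Rafael is not required to hold a food-handler permit.

Exception (a) is satisfied on its face — all sales are at a certified farmers' market; items are individually labelled. Considering the limiting provisions: (e) is engaged (the baked goods contain meat), but yields to (f): (f) operates against (e): assessed value is $365,500, less than the $380,000 limit. (g) applies (a current General Exemption Letter is held), but yields to (h): (h) operates against (g): a current Class D Declaration is held. (i) would limit (h) — some sales are to a restaurant for resale — but (j) sets (i) aside: (j) operates against (i): the registered capacity is 1,660 units, meeting the 1,460 units threshold. So (a) applies.
Exception (b) fails — gross monthly sales are $1,460, not under $1,290.
Exception (c): a current Provisional Certificate is held; an ingredient notice is displayed; a Cottage Food Declaration is on file — every condition holds. Turning to paragraph (k): (k) is triggered — a current Schedule 6 Registration is held. Exception (c) does not apply.
Exception (d) fails — the baked goods are made in a commercial kitchen, not a home kitchen.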